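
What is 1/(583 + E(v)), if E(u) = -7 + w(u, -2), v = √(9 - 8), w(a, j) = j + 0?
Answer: 1/574 ≈ 0.0017422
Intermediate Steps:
w(a, j) = j
v = 1 (v = √1 = 1)
E(u) = -9 (E(u) = -7 - 2 = -9)
1/(583 + E(v)) = 1/(583 - 9) = 1/574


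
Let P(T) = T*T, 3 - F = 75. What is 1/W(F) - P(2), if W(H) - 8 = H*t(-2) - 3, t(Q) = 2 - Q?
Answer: -1133/283 ≈ -4.0035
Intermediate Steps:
F = -72 (F = 3 - 1*75 = 3 - 75 = -72)
P(T) = T²
W(H) = 5 + 4*H (W(H) = 8 + (H*(2 - 1*(-2)) - 3) = 8 + (H*(2 + 2) - 3) = 8 + (H*4 - 3) = 8 + (4*H - 3) = 8 + (-3 + 4*H) = 5 + 4*H)
1/W(F) - P(2) = 1/(5 + 4*(-72)) - 1*2² = 1/(5 - 288) - 1*4 = 1/(-283) - 4 = -1/283 - 4 = -1133/283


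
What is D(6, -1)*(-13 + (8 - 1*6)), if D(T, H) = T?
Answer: -66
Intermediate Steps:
D(6, -1)*(-13 + (8 - 1*6)) = 6*(-13 + (8 - 1*6)) = 6*(-13 + (8 - 6)) = 6*(-13 + 2) = 6*(-11) = -66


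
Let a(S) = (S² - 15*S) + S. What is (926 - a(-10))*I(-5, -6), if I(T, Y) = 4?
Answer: 2744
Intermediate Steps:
a(S) = S² - 14*S
(926 - a(-10))*I(-5, -6) = (926 - (-10)*(-14 - 10))*4 = (926 - (-10)*(-24))*4 = (926 - 1*240)*4 = (926 - 240)*4 = 686*4 = 2744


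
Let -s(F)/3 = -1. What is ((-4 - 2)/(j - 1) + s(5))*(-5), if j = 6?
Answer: -9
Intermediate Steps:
s(F) = 3 (s(F) = -3*(-1) = 3)
((-4 - 2)/(j - 1) + s(5))*(-5) = ((-4 - 2)/(6 - 1) + 3)*(-5) = (-6/5 + 3)*(-5) = (9/5)*(-5) = -9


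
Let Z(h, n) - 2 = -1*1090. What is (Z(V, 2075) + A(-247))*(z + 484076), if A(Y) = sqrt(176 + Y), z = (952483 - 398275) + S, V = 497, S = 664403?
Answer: -1852523456 + 1702687*I*sqrt(71) ≈ -1.8525e+9 + 1.4347e+7*I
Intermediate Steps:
Z(h, n) = -1088 (Z(h, n) = 2 - 1*1090 = 2 - 1090 = -1088)
z = 1218611 (z = (952483 - 398275) + 664403 = 554208 + 664403 = 1218611)
(Z(V, 2075) + A(-247))*(z + 484076) = (-1088 + sqrt(176 - 247))*(1218611 + 484076) = (-1088 + sqrt(-71))*1702687 = (-1088 + I*sqrt(71))*1702687 = -1852523456 + 1702687*I*sqrt(71)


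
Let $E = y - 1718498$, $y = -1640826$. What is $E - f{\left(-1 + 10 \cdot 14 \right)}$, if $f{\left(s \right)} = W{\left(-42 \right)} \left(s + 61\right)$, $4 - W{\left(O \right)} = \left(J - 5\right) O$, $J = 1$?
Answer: $-3326524$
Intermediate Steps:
$W{\left(O \right)} = 4 + 4 O$ ($W{\left(O \right)} = 4 - \left(1 - 5\right) O = 4 - - 4 O = 4 + 4 O$)
$f{\left(s \right)} = -10004 - 164 s$ ($f{\left(s \right)} = \left(4 + 4 \left(-42\right)\right) \left(s + 61\right) = \left(4 - 168\right) \left(61 + s\right) = - 164 \left(61 + s\right) = -10004 - 164 s$)
$E = -3359324$ ($E = -1640826 - 1718498 = -3359324$)
$E - f{\left(-1 + 10 \cdot 14 \right)} = -3359324 - \left(-10004 - 164 \left(-1 + 10 \cdot 14\right)\right) = -3359324 - \left(-10004 - 164 \left(-1 + 140\right)\right) = -3359324 - \left(-10004 - 22796\right) = -3359324 - -32800 = -3359324 + 32800 = -3326524$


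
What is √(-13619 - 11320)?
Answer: 3*I*√2771 ≈ 157.92*I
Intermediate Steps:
√(-13619 - 11320) = √(-24939) = 3*I*√2771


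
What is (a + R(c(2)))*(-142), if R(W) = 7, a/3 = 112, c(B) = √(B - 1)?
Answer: -48706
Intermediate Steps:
c(B) = √(-1 + B)
a = 336 (a = 3*112 = 336)
(a + R(c(2)))*(-142) = (336 + 7)*(-142) = 343*(-142) = -48706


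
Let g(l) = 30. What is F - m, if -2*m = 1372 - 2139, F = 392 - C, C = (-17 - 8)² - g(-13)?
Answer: -1173/2 ≈ -586.50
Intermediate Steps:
C = 595 (C = (-17 - 8)² - 1*30 = (-25)² - 30 = 625 - 30 = 595)
F = -203 (F = 392 - 1*595 = 392 - 595 = -203)
m = 767/2 (m = -(1372 - 2139)/2 = -½*(-767) = 767/2 ≈ 383.50)
F - m = -203 - 1*767/2 = -203 - 767/2 = -1173/2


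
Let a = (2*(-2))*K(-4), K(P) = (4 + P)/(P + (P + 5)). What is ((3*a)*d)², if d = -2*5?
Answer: 0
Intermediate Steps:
K(P) = (4 + P)/(5 + 2*P) (K(P) = (4 + P)/(P + (5 + P)) = (4 + P)/(5 + 2*P))
d = -10
a = 0 (a = (2*(-2))*((4 - 4)/(5 + 2*(-4))) = -4*0/(5 - 8) = -4*0/(-3) = -(-4)*0/3 = -4*0 = 0)
((3*a)*d)² = ((3*0)*(-10))² = (0*(-10))² = 0² = 0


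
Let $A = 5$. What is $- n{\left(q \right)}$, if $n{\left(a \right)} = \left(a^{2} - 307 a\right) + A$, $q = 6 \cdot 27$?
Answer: $23485$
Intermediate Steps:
$q = 162$
$n{\left(a \right)} = 5 + a^{2} - 307 a$ ($n{\left(a \right)} = \left(a^{2} - 307 a\right) + 5 = 5 + a^{2} - 307 a$)
$- n{\left(q \right)} = - (5 + 162^{2} - 49734) = - (5 + 26244 - 49734) = \left(-1\right) \left(-23485\right) = 23485$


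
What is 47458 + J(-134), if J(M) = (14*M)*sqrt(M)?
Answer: 47458 - 1876*I*sqrt(134) ≈ 47458.0 - 21716.0*I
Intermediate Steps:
J(M) = 14*M**(3/2)
47458 + J(-134) = 47458 + 14*(-134)**(3/2) = 47458 + 14*(-134*I*sqrt(134)) = 47458 - 1876*I*sqrt(134)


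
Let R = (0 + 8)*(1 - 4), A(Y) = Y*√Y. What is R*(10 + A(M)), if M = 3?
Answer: -240 - 72*√3 ≈ -364.71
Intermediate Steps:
A(Y) = Y^(3/2)
R = -24 (R = 8*(-3) = -24)
R*(10 + A(M)) = -24*(10 + 3^(3/2)) = -24*(10 + 3*√3) = -240 - 72*√3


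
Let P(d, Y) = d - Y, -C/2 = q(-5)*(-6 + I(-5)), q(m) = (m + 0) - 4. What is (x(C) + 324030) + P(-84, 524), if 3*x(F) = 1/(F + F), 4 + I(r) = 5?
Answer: 174647879/540 ≈ 3.2342e+5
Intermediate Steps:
I(r) = 1 (I(r) = -4 + 5 = 1)
q(m) = -4 + m (q(m) = m - 4 = -4 + m)
C = -90 (C = -2*(-4 - 5)*(-6 + 1) = -(-18)*(-5) = -2*45 = -90)
x(F) = 1/(6*F) (x(F) = 1/(3*(F + F)) = 1/(3*((2*F))) = (1/(2*F))/3 = 1/(6*F))
(x(C) + 324030) + P(-84, 524) = ((⅙)/(-90) + 324030) + (-84 - 1*524) = ((⅙)*(-1/90) + 324030) + (-84 - 524) = (-1/540 + 324030) - 608 = 174976199/540 - 608 = 174647879/540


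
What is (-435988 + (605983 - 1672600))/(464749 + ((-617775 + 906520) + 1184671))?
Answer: -300521/387633 ≈ -0.77527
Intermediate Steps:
(-435988 + (605983 - 1672600))/(464749 + ((-617775 + 906520) + 1184671)) = (-435988 - 1066617)/(464749 + (288745 + 1184671)) = -1502605/(464749 + 1473416) = -1502605/1938165 = -1502605*1/1938165 = -300521/387633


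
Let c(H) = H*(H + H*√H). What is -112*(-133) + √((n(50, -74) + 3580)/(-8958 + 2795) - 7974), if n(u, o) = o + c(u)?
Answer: 14896 + 2*√(-75727505046 - 19259375*√2)/6163 ≈ 14896.0 + 89.319*I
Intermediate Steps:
c(H) = H*(H + H^(3/2))
n(u, o) = o + u² + u^(5/2) (n(u, o) = o + (u² + u^(5/2)) = o + u² + u^(5/2))
-112*(-133) + √((n(50, -74) + 3580)/(-8958 + 2795) - 7974) = -112*(-133) + √(((-74 + 50² + 50^(5/2)) + 3580)/(-8958 + 2795) - 7974) = 14896 + √(((-74 + 2500 + 12500*√2) + 3580)/(-6163) - 7974) = 14896 + √(((2426 + 12500*√2) + 3580)*(-1/6163) - 7974) = 14896 + √((6006 + 12500*√2)*(-1/6163) - 7974) = 14896 + √((-6006/6163 - 12500*√2/6163) - 7974) = 14896 + √(-49149768/6163 - 12500*√2/6163)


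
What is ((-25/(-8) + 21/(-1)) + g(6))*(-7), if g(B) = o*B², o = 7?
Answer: -13111/8 ≈ -1638.9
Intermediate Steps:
g(B) = 7*B²
((-25/(-8) + 21/(-1)) + g(6))*(-7) = ((-25/(-8) + 21/(-1)) + 7*6²)*(-7) = ((-25*(-⅛) + 21*(-1)) + 7*36)*(-7) = ((25/8 - 21) + 252)*(-7) = (-143/8 + 252)*(-7) = (1873/8)*(-7) = -13111/8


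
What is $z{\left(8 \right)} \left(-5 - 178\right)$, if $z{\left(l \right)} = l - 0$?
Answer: $-1464$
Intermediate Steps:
$z{\left(l \right)} = l$ ($z{\left(l \right)} = l + 0 = l$)
$z{\left(8 \right)} \left(-5 - 178\right) = 8 \left(-5 - 178\right) = 8 \left(-183\right) = -1464$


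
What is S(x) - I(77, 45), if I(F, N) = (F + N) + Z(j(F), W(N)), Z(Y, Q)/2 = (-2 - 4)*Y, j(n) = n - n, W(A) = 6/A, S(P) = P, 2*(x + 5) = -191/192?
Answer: -48959/384 ≈ -127.50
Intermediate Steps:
x = -2111/384 (x = -5 + (-191/192)/2 = -5 + (-191*1/192)/2 = -5 + (½)*(-191/192) = -5 - 191/384 = -2111/384 ≈ -5.4974)
j(n) = 0
Z(Y, Q) = -12*Y (Z(Y, Q) = 2*((-2 - 4)*Y) = 2*(-6*Y) = -12*Y)
I(F, N) = F + N (I(F, N) = (F + N) - 12*0 = (F + N) + 0 = F + N)
S(x) - I(77, 45) = -2111/384 - (77 + 45) = -2111/384 - 1*122 = -2111/384 - 122 = -48959/384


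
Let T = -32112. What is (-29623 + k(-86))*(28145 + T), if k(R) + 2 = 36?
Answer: 117379563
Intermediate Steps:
k(R) = 34 (k(R) = -2 + 36 = 34)
(-29623 + k(-86))*(28145 + T) = (-29623 + 34)*(28145 - 32112) = -29589*(-3967) = 117379563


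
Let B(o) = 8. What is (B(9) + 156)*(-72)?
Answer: -11808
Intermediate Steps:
(B(9) + 156)*(-72) = (8 + 156)*(-72) = 164*(-72) = -11808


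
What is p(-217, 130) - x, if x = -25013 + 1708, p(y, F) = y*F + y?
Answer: -5122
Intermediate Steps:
p(y, F) = y + F*y (p(y, F) = F*y + y = y + F*y)
x = -23305
p(-217, 130) - x = -217*(1 + 130) - 1*(-23305) = -217*131 + 23305 = -28427 + 23305 = -5122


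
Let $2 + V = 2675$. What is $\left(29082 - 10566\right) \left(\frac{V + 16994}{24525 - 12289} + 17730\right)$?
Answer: $\frac{1004326110663}{3059} \approx 3.2832 \cdot 10^{8}$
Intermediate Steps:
$V = 2673$ ($V = -2 + 2675 = 2673$)
$\left(29082 - 10566\right) \left(\frac{V + 16994}{24525 - 12289} + 17730\right) = \left(29082 - 10566\right) \left(\frac{2673 + 16994}{24525 - 12289} + 17730\right) = 18516 \left(\frac{19667}{12236} + 17730\right) = 18516 \cdot \frac{216963947}{12236} = \frac{1004326110663}{3059}$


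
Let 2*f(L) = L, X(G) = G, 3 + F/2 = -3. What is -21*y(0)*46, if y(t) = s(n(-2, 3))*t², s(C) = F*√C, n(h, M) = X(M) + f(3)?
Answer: 0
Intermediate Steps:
F = -12 (F = -6 + 2*(-3) = -6 - 6 = -12)
f(L) = L/2
n(h, M) = 3/2 + M (n(h, M) = M + (½)*3 = M + 3/2 = 3/2 + M)
s(C) = -12*√C
y(t) = -18*√2*t² (y(t) = (-12*√(3/2 + 3))*t² = (-18*√2)*t² = -18*√2*t²)
-21*y(0)*46 = -(-378)*√2*0²*46 = -(-378)*√2*0*46 = -21*0*46 = 0*46 = 0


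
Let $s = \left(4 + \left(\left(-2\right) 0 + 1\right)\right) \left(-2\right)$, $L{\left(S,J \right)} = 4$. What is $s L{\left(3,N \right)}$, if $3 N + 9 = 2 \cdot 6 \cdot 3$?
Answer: $-40$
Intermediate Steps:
$N = 9$ ($N = -3 + \frac{2 \cdot 6 \cdot 3}{3} = -3 + \frac{12 \cdot 3}{3} = -3 + \frac{1}{3} \cdot 36 = -3 + 12 = 9$)
$s = -10$ ($s = \left(4 + \left(0 + 1\right)\right) \left(-2\right) = \left(4 + 1\right) \left(-2\right) = 5 \left(-2\right) = -10$)
$s L{\left(3,N \right)} = \left(-10\right) 4 = -40$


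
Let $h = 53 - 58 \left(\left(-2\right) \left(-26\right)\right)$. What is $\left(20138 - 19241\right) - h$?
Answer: $3860$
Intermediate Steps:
$h = -2963$ ($h = 53 - 3016 = -2963$)
$\left(20138 - 19241\right) - h = \left(20138 - 19241\right) - -2963 = \left(20138 - 19241\right) + 2963 = 897 + 2963 = 3860$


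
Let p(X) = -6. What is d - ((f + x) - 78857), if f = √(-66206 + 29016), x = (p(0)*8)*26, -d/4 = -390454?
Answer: 1641921 - I*√37190 ≈ 1.6419e+6 - 192.85*I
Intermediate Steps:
d = 1561816 (d = -4*(-390454) = 1561816)
x = -1248 (x = -6*8*26 = -48*26 = -1248)
f = I*√37190 (f = √(-37190) = I*√37190 ≈ 192.85*I)
d - ((f + x) - 78857) = 1561816 - ((I*√37190 - 1248) - 78857) = 1561816 - ((-1248 + I*√37190) - 78857) = 1561816 - (-80105 + I*√37190) = 1561816 + (80105 - I*√37190) = 1641921 - I*√37190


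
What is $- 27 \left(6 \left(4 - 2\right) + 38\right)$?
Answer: $-1350$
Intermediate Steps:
$- 27 \left(6 \left(4 - 2\right) + 38\right) = - 27 \left(6 \cdot 2 + 38\right) = - 27 \left(12 + 38\right) = \left(-27\right) 50 = -1350$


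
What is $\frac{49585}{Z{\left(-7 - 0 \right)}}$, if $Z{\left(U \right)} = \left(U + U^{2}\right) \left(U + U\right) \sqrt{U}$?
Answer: $\frac{49585 i \sqrt{7}}{4116} \approx 31.873 i$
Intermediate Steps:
$Z{\left(U \right)} = 2 U^{\frac{3}{2}} \left(U + U^{2}\right)$ ($Z{\left(U \right)} = \left(U + U^{2}\right) 2 U \sqrt{U} = 2 U \left(U + U^{2}\right) \sqrt{U} = 2 U^{\frac{3}{2}} \left(U + U^{2}\right)$)
$\frac{49585}{Z{\left(-7 - 0 \right)}} = \frac{49585}{2 \left(-7 - 0\right)^{\frac{5}{2}} \left(1 - 7\right)} = \frac{49585}{2 \left(-7 + 0\right)^{\frac{5}{2}} \left(1 + \left(-7 + 0\right)\right)} = \frac{49585}{2 \left(-7\right)^{\frac{5}{2}} \left(1 - 7\right)} = \frac{49585}{2 \cdot 49 i \sqrt{7} \left(-6\right)} = \frac{49585}{\left(-588\right) i \sqrt{7}} = 49585 \frac{i \sqrt{7}}{4116} = \frac{49585 i \sqrt{7}}{4116}$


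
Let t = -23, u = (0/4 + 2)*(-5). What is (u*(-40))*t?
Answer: -9200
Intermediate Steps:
u = -10 (u = (0*(1/4) + 2)*(-5) = (0 + 2)*(-5) = 2*(-5) = -10)
(u*(-40))*t = -10*(-40)*(-23) = 400*(-23) = -9200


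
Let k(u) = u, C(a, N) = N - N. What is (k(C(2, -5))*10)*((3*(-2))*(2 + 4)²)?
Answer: 0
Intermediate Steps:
C(a, N) = 0
(k(C(2, -5))*10)*((3*(-2))*(2 + 4)²) = (0*10)*((3*(-2))*(2 + 4)²) = 0*(-6*6²) = 0*(-6*36) = 0*(-216) = 0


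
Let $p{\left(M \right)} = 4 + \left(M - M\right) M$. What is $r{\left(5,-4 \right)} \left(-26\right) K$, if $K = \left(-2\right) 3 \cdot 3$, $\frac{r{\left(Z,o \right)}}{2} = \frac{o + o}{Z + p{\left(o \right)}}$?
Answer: $-832$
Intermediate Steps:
$p{\left(M \right)} = 4$ ($p{\left(M \right)} = 4 + 0 M = 4 + 0 = 4$)
$r{\left(Z,o \right)} = \frac{4 o}{4 + Z}$ ($r{\left(Z,o \right)} = 2 \frac{o + o}{Z + 4} = 2 \frac{2 o}{4 + Z} = \frac{4 o}{4 + Z}$)
$K = -18$ ($K = \left(-6\right) 3 = -18$)
$r{\left(5,-4 \right)} \left(-26\right) K = 4 \left(-4\right) \frac{1}{4 + 5} \left(-26\right) \left(-18\right) = 4 \left(-4\right) \frac{1}{9} \left(-26\right) \left(-18\right) = \left(- \frac{16}{9}\right) \left(-26\right) \left(-18\right) = \frac{416}{9} \left(-18\right) = -832$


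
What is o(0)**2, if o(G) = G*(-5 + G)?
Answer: 0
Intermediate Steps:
o(0)**2 = (0*(-5 + 0))**2 = (0*(-5))**2 = 0**2 = 0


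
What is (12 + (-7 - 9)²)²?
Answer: 71824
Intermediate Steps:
(12 + (-7 - 9)²)² = (12 + (-16)²)² = (12 + 256)² = 268² = 71824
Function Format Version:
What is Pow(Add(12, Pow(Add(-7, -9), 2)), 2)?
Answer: 71824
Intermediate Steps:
Pow(Add(12, Pow(Add(-7, -9), 2)), 2) = Pow(Add(12, Pow(-16, 2)), 2) = Pow(Add(12, 256), 2) = Pow(268, 2) = 71824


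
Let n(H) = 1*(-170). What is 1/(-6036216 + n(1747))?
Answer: -1/6036386 ≈ -1.6566e-7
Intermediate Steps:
n(H) = -170
1/(-6036216 + n(1747)) = 1/(-6036216 - 170) = 1/(-6036386) = -1/6036386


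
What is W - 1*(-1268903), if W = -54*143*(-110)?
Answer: 2118323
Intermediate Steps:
W = 849420 (W = -7722*(-110) = 849420)
W - 1*(-1268903) = 849420 - 1*(-1268903) = 849420 + 1268903 = 2118323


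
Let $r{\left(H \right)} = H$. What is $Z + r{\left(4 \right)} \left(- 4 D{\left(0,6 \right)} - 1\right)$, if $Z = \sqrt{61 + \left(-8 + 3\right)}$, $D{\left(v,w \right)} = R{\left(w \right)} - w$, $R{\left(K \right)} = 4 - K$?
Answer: $124 + 2 \sqrt{14} \approx 131.48$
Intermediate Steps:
$D{\left(v,w \right)} = 4 - 2 w$ ($D{\left(v,w \right)} = \left(4 - w\right) - w = 4 - 2 w$)
$Z = 2 \sqrt{14}$ ($Z = \sqrt{61 - 5} = \sqrt{56} = 2 \sqrt{14} \approx 7.4833$)
$Z + r{\left(4 \right)} \left(- 4 D{\left(0,6 \right)} - 1\right) = 2 \sqrt{14} + 4 \left(- 4 \left(4 - 12\right) - 1\right) = 2 \sqrt{14} + 4 \left(\left(-4\right) \left(-8\right) - 1\right) = 2 \sqrt{14} + 4 \left(32 - 1\right) = 2 \sqrt{14} + 4 \cdot 31 = 2 \sqrt{14} + 124 = 124 + 2 \sqrt{14}$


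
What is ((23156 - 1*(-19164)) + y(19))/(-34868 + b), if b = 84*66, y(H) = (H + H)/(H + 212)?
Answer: -4887979/3386922 ≈ -1.4432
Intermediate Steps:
y(H) = 2*H/(212 + H) (y(H) = (2*H)/(212 + H) = 2*H/(212 + H))
b = 5544
((23156 - 1*(-19164)) + y(19))/(-34868 + b) = ((23156 - 1*(-19164)) + 2*19/(212 + 19))/(-34868 + 5544) = ((23156 + 19164) + 2*19/231)/(-29324) = (42320 + 2*19*(1/231))*(-1/29324) = (42320 + 38/231)*(-1/29324) = (9775958/231)*(-1/29324) = -4887979/3386922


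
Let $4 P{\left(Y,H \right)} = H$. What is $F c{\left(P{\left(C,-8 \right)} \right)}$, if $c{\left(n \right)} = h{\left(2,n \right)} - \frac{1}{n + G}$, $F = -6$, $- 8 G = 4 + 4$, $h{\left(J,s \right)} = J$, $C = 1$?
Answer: $-14$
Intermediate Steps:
$G = -1$ ($G = - \frac{4 + 4}{8} = \left(- \frac{1}{8}\right) 8 = -1$)
$P{\left(Y,H \right)} = \frac{H}{4}$
$c{\left(n \right)} = 2 - \frac{1}{-1 + n}$ ($c{\left(n \right)} = 2 - \frac{1}{n - 1} = 2 - \frac{1}{-1 + n}$)
$F c{\left(P{\left(C,-8 \right)} \right)} = - 6 \frac{-3 + 2 \cdot \frac{1}{4} \left(-8\right)}{-1 + \frac{1}{4} \left(-8\right)} = - 6 \frac{-3 + 2 \left(-2\right)}{-1 - 2} = - 6 \frac{-3 - 4}{-3} = - 6 \left(\left(- \frac{1}{3}\right) \left(-7\right)\right) = \left(-6\right) \frac{7}{3} = -14$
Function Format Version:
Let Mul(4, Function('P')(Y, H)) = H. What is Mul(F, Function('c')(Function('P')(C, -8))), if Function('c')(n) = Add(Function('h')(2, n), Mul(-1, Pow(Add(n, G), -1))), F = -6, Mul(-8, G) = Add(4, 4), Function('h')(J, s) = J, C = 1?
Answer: -14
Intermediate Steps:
G = -1 (G = Mul(Rational(-1, 8), Add(4, 4)) = Mul(Rational(-1, 8), 8) = -1)
Function('P')(Y, H) = Mul(Rational(1, 4), H)
Function('c')(n) = Add(2, Mul(-1, Pow(Add(-1, n), -1))) (Function('c')(n) = Add(2, Mul(-1, Pow(Add(n, -1), -1))) = Add(2, Mul(-1, Pow(Add(-1, n), -1))))
Mul(F, Function('c')(Function('P')(C, -8))) = Mul(-6, Mul(Pow(Add(-1, Mul(Rational(1, 4), -8)), -1), Add(-3, Mul(2, Mul(Rational(1, 4), -8))))) = Mul(-6, Mul(Pow(Add(-1, -2), -1), Add(-3, Mul(2, -2)))) = Mul(-6, Mul(Pow(-3, -1), Add(-3, -4))) = Mul(-6, Mul(Rational(-1, 3), -7)) = Mul(-6, Rational(7, 3)) = -14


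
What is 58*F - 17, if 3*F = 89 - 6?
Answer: 4763/3 ≈ 1587.7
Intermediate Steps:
F = 83/3 (F = (89 - 6)/3 = (⅓)*83 = 83/3 ≈ 27.667)
58*F - 17 = 58*(83/3) - 17 = 4814/3 - 17 = 4763/3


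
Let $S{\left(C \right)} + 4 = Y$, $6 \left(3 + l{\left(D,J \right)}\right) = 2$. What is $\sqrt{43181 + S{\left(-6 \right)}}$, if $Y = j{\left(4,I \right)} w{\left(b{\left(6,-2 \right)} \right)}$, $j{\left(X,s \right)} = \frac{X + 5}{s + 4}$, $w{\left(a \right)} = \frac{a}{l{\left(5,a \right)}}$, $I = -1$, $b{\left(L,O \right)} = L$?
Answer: $\frac{\sqrt{172681}}{2} \approx 207.77$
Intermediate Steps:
$l{\left(D,J \right)} = - \frac{8}{3}$ ($l{\left(D,J \right)} = -3 + \frac{1}{6} \cdot 2 = -3 + \frac{1}{3} = - \frac{8}{3}$)
$w{\left(a \right)} = - \frac{3 a}{8}$ ($w{\left(a \right)} = \frac{a}{- \frac{8}{3}} = a \left(- \frac{3}{8}\right) = - \frac{3 a}{8}$)
$j{\left(X,s \right)} = \frac{5 + X}{4 + s}$
$Y = - \frac{27}{4}$ ($Y = \frac{5 + 4}{4 - 1} \left(\left(- \frac{3}{8}\right) 6\right) = \frac{1}{3} \cdot 9 \left(- \frac{9}{4}\right) = 3 \left(- \frac{9}{4}\right) = - \frac{27}{4} \approx -6.75$)
$S{\left(C \right)} = - \frac{43}{4}$ ($S{\left(C \right)} = -4 - \frac{27}{4} = - \frac{43}{4}$)
$\sqrt{43181 + S{\left(-6 \right)}} = \sqrt{43181 - \frac{43}{4}} = \sqrt{\frac{172681}{4}} = \frac{\sqrt{172681}}{2}$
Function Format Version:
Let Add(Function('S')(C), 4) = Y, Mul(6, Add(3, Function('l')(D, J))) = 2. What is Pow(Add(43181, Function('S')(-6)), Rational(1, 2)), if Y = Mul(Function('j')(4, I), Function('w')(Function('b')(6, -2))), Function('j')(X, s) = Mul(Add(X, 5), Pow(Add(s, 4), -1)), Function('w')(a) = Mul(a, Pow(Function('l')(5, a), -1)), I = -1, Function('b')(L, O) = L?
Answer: Mul(Rational(1, 2), Pow(172681, Rational(1, 2))) ≈ 207.77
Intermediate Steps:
Function('l')(D, J) = Rational(-8, 3) (Function('l')(D, J) = Add(-3, Mul(Rational(1, 6), 2)) = Add(-3, Rational(1, 3)) = Rational(-8, 3))
Function('w')(a) = Mul(Rational(-3, 8), a) (Function('w')(a) = Mul(a, Pow(Rational(-8, 3), -1)) = Mul(a, Rational(-3, 8)) = Mul(Rational(-3, 8), a))
Function('j')(X, s) = Mul(Pow(Add(4, s), -1), Add(5, X)) (Function('j')(X, s) = Mul(Add(5, X), Pow(Add(4, s), -1)) = Mul(Pow(Add(4, s), -1), Add(5, X)))
Y = Rational(-27, 4) (Y = Mul(Mul(Pow(Add(4, -1), -1), Add(5, 4)), Mul(Rational(-3, 8), 6)) = Mul(Mul(Pow(3, -1), 9), Rational(-9, 4)) = Mul(Mul(Rational(1, 3), 9), Rational(-9, 4)) = Mul(3, Rational(-9, 4)) = Rational(-27, 4) ≈ -6.7500)
Function('S')(C) = Rational(-43, 4) (Function('S')(C) = Add(-4, Rational(-27, 4)) = Rational(-43, 4))
Pow(Add(43181, Function('S')(-6)), Rational(1, 2)) = Pow(Add(43181, Rational(-43, 4)), Rational(1, 2)) = Pow(Rational(172681, 4), Rational(1, 2)) = Mul(Rational(1, 2), Pow(172681, Rational(1, 2)))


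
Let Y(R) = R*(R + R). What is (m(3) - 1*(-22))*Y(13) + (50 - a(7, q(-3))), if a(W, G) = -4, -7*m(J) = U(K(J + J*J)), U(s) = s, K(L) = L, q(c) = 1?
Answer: 48374/7 ≈ 6910.6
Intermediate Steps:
m(J) = -J/7 - J**2/7 (m(J) = -(J + J*J)/7 = -(J + J**2)/7 = -J/7 - J**2/7)
Y(R) = 2*R**2 (Y(R) = R*(2*R) = 2*R**2)
(m(3) - 1*(-22))*Y(13) + (50 - a(7, q(-3))) = (-1/7*3*(1 + 3) - 1*(-22))*(2*13**2) + (50 - 1*(-4)) = (-1/7*3*4 + 22)*(2*169) + (50 + 4) = (-12/7 + 22)*338 + 54 = (142/7)*338 + 54 = 47996/7 + 54 = 48374/7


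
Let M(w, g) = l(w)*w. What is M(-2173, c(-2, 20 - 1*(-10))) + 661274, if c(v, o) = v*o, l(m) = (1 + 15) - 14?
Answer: 656928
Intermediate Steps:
l(m) = 2 (l(m) = 16 - 14 = 2)
c(v, o) = o*v
M(w, g) = 2*w
M(-2173, c(-2, 20 - 1*(-10))) + 661274 = 2*(-2173) + 661274 = -4346 + 661274 = 656928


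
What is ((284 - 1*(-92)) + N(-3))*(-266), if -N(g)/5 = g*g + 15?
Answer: -68096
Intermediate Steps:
N(g) = -75 - 5*g**2 (N(g) = -5*(g*g + 15) = -5*(g**2 + 15) = -5*(15 + g**2) = -75 - 5*g**2)
((284 - 1*(-92)) + N(-3))*(-266) = ((284 - 1*(-92)) + (-75 - 5*(-3)**2))*(-266) = ((284 + 92) + (-75 - 5*9))*(-266) = (376 + (-75 - 45))*(-266) = (376 - 120)*(-266) = 256*(-266) = -68096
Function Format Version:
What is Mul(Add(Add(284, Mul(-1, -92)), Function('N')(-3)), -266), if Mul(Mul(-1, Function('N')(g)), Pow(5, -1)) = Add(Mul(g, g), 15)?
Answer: -68096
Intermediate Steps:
Function('N')(g) = Add(-75, Mul(-5, Pow(g, 2))) (Function('N')(g) = Mul(-5, Add(Mul(g, g), 15)) = Mul(-5, Add(Pow(g, 2), 15)) = Mul(-5, Add(15, Pow(g, 2))) = Add(-75, Mul(-5, Pow(g, 2))))
Mul(Add(Add(284, Mul(-1, -92)), Function('N')(-3)), -266) = Mul(Add(Add(284, Mul(-1, -92)), Add(-75, Mul(-5, Pow(-3, 2)))), -266) = Mul(Add(Add(284, 92), Add(-75, Mul(-5, 9))), -266) = Mul(Add(376, Add(-75, -45)), -266) = Mul(Add(376, -120), -266) = Mul(256, -266) = -68096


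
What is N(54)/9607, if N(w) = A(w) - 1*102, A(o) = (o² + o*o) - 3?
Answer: 5727/9607 ≈ 0.59613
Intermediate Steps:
A(o) = -3 + 2*o² (A(o) = (o² + o²) - 3 = 2*o² - 3 = -3 + 2*o²)
N(w) = -105 + 2*w² (N(w) = (-3 + 2*w²) - 1*102 = (-3 + 2*w²) - 102 = -105 + 2*w²)
N(54)/9607 = (-105 + 2*54²)/9607 = (-105 + 2*2916)*(1/9607) = (-105 + 5832)*(1/9607) = 5727*(1/9607) = 5727/9607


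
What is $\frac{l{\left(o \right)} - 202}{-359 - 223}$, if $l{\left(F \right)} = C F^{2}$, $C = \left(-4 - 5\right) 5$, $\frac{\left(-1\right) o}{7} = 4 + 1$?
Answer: $\frac{55327}{582} \approx 95.064$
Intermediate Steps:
$o = -35$ ($o = - 7 \left(4 + 1\right) = \left(-7\right) 5 = -35$)
$C = -45$ ($C = \left(-9\right) 5 = -45$)
$l{\left(F \right)} = - 45 F^{2}$
$\frac{l{\left(o \right)} - 202}{-359 - 223} = \frac{- 45 \left(-35\right)^{2} - 202}{-359 - 223} = \frac{\left(-45\right) 1225 - 202}{-582} = \left(-55125 - 202\right) \left(- \frac{1}{582}\right) = \left(-55327\right) \left(- \frac{1}{582}\right) = \frac{55327}{582}$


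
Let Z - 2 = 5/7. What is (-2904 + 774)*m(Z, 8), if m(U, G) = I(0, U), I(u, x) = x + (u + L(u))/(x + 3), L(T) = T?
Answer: -40470/7 ≈ -5781.4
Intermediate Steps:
Z = 19/7 (Z = 2 + 5/7 = 19/7 ≈ 2.7143)
I(u, x) = x + 2*u/(3 + x) (I(u, x) = x + (u + u)/(x + 3) = x + (2*u)/(3 + x) = x + 2*u/(3 + x))
m(U, G) = (U² + 3*U)/(3 + U) (m(U, G) = (U² + 2*0 + 3*U)/(3 + U) = (U² + 0 + 3*U)/(3 + U) = (U² + 3*U)/(3 + U))
(-2904 + 774)*m(Z, 8) = (-2904 + 774)*(19/7) = -2130*19/7 = -40470/7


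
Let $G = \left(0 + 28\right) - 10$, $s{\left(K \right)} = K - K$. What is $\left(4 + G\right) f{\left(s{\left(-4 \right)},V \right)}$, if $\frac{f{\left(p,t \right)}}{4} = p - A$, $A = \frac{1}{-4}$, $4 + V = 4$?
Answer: $22$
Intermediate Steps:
$s{\left(K \right)} = 0$
$V = 0$ ($V = -4 + 4 = 0$)
$A = - \frac{1}{4} \approx -0.25$
$G = 18$ ($G = 28 - 10 = 18$)
$f{\left(p,t \right)} = 1 + 4 p$ ($f{\left(p,t \right)} = 4 \left(p - - \frac{1}{4}\right) = 4 \left(p + \frac{1}{4}\right) = 4 \left(\frac{1}{4} + p\right) = 1 + 4 p$)
$\left(4 + G\right) f{\left(s{\left(-4 \right)},V \right)} = \left(4 + 18\right) \left(1 + 4 \cdot 0\right) = 22 \left(1 + 0\right) = 22 \cdot 1 = 22$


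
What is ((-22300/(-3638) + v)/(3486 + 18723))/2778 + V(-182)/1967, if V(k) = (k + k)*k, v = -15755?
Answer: 354033313571279/10511846483226 ≈ 33.679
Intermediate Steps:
V(k) = 2*k**2 (V(k) = (2*k)*k = 2*k**2)
((-22300/(-3638) + v)/(3486 + 18723))/2778 + V(-182)/1967 = ((-22300/(-3638) - 15755)/(3486 + 18723))/2778 + (2*(-182)**2)/1967 = ((-22300*(-1/3638) - 15755)/22209)*(1/2778) + (2*33124)*(1/1967) = ((11150/1819 - 15755)*(1/22209))*(1/2778) + 66248*(1/1967) = -28647195/1819*1/22209*(1/2778) + 9464/281 = -9549065/13466057*1/2778 + 9464/281 = -9549065/37408706346 + 9464/281 = 354033313571279/10511846483226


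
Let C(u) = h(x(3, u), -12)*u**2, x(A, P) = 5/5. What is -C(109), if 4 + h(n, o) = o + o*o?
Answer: -1520768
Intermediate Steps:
x(A, P) = 1 (x(A, P) = 5*(1/5) = 1)
h(n, o) = -4 + o + o**2 (h(n, o) = -4 + (o + o*o) = -4 + (o + o**2) = -4 + o + o**2)
C(u) = 128*u**2 (C(u) = (-4 - 12 + (-12)**2)*u**2 = (-4 - 12 + 144)*u**2 = 128*u**2)
-C(109) = -128*109**2 = -128*11881 = -1*1520768 = -1520768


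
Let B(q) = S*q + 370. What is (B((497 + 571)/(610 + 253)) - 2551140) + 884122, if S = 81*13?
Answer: -1437192620/863 ≈ -1.6653e+6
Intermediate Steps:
S = 1053
B(q) = 370 + 1053*q (B(q) = 1053*q + 370 = 370 + 1053*q)
(B((497 + 571)/(610 + 253)) - 2551140) + 884122 = ((370 + 1053*((497 + 571)/(610 + 253))) - 2551140) + 884122 = ((370 + 1053*(1068/863)) - 2551140) + 884122 = ((370 + 1124604/863) - 2551140) + 884122 = (1443914/863 - 2551140) + 884122 = -2200189906/863 + 884122 = -1437192620/863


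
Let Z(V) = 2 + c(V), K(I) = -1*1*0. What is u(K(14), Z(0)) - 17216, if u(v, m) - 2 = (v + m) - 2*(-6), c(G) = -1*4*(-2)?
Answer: -17192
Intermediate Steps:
c(G) = 8 (c(G) = -4*(-2) = 8)
K(I) = 0 (K(I) = -1*0 = 0)
Z(V) = 10 (Z(V) = 2 + 8 = 10)
u(v, m) = 14 + m + v (u(v, m) = 2 + ((v + m) - 2*(-6)) = 2 + ((m + v) + 12) = 2 + (12 + m + v) = 14 + m + v)
u(K(14), Z(0)) - 17216 = (14 + 10 + 0) - 17216 = 24 - 17216 = -17192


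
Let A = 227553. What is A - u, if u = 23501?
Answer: 204052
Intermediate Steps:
A - u = 227553 - 1*23501 = 227553 - 23501 = 204052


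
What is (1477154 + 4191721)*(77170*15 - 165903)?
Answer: 5621522887125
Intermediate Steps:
(1477154 + 4191721)*(77170*15 - 165903) = 5668875*(1157550 - 165903) = 5668875*991647 = 5621522887125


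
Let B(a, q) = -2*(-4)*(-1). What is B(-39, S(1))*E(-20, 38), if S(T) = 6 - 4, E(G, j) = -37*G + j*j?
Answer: -17472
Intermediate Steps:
E(G, j) = j**2 - 37*G (E(G, j) = -37*G + j**2 = j**2 - 37*G)
S(T) = 2
B(a, q) = -8 (B(a, q) = 8*(-1) = -8)
B(-39, S(1))*E(-20, 38) = -8*(38**2 - 37*(-20)) = -8*(1444 + 740) = -8*2184 = -17472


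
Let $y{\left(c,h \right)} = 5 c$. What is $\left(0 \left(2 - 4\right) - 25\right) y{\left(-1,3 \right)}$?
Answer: $125$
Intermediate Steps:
$\left(0 \left(2 - 4\right) - 25\right) y{\left(-1,3 \right)} = \left(0 \left(2 - 4\right) - 25\right) 5 \left(-1\right) = \left(0 \left(-2\right) - 25\right) \left(-5\right) = \left(0 - 25\right) \left(-5\right) = \left(-25\right) \left(-5\right) = 125$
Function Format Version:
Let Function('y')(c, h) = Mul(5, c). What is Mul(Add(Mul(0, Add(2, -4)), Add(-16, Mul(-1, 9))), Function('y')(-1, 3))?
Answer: 125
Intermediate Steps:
Mul(Add(Mul(0, Add(2, -4)), Add(-16, Mul(-1, 9))), Function('y')(-1, 3)) = Mul(Add(Mul(0, Add(2, -4)), Add(-16, Mul(-1, 9))), Mul(5, -1)) = Mul(Add(Mul(0, -2), Add(-16, -9)), -5) = Mul(Add(0, -25), -5) = Mul(-25, -5) = 125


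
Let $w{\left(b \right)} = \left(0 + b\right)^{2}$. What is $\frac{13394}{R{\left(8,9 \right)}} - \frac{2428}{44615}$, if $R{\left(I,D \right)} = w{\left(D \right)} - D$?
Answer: $\frac{298699247}{1606140} \approx 185.97$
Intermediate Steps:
$w{\left(b \right)} = b^{2}$
$R{\left(I,D \right)} = D^{2} - D$
$\frac{13394}{R{\left(8,9 \right)}} - \frac{2428}{44615} = \frac{13394}{9 \left(-1 + 9\right)} - \frac{2428}{44615} = \frac{13394}{9 \cdot 8} - \frac{2428}{44615} = \frac{13394}{72} - \frac{2428}{44615} = 13394 \cdot \frac{1}{72} - \frac{2428}{44615} = \frac{6697}{36} - \frac{2428}{44615} = \frac{298699247}{1606140}$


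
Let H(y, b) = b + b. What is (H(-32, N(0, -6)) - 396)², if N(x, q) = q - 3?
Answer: 171396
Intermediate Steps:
N(x, q) = -3 + q
H(y, b) = 2*b
(H(-32, N(0, -6)) - 396)² = (2*(-3 - 6) - 396)² = (2*(-9) - 396)² = (-18 - 396)² = (-414)² = 171396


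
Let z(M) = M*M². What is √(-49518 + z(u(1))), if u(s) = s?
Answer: 13*I*√293 ≈ 222.52*I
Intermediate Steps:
z(M) = M³
√(-49518 + z(u(1))) = √(-49518 + 1³) = √(-49518 + 1) = √(-49517) = 13*I*√293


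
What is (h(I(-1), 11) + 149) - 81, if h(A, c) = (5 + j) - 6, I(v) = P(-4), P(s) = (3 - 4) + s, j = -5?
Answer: 62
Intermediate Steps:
P(s) = -1 + s
I(v) = -5 (I(v) = -1 - 4 = -5)
h(A, c) = -6 (h(A, c) = (5 - 5) - 6 = 0 - 6 = -6)
(h(I(-1), 11) + 149) - 81 = (-6 + 149) - 81 = 143 - 81 = 62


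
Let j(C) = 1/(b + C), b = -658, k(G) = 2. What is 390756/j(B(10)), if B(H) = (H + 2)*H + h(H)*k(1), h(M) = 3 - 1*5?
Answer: -211789752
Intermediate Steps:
h(M) = -2 (h(M) = 3 - 5 = -2)
B(H) = -4 + H*(2 + H) (B(H) = (H + 2)*H - 2*2 = (2 + H)*H - 4 = H*(2 + H) - 4 = -4 + H*(2 + H))
j(C) = 1/(-658 + C)
390756/j(B(10)) = 390756/(1/(-658 + (-4 + 10**2 + 2*10))) = 390756/(1/(-658 + (-4 + 100 + 20))) = 390756/(1/(-658 + 116)) = 390756/(1/(-542)) = 390756/(-1/542) = 390756*(-542) = -211789752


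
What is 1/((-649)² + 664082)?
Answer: 1/1085283 ≈ 9.2142e-7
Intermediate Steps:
1/((-649)² + 664082) = 1/(421201 + 664082) = 1/1085283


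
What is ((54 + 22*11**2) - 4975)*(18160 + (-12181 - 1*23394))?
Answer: 39340485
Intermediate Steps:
((54 + 22*11**2) - 4975)*(18160 + (-12181 - 1*23394)) = ((54 + 22*121) - 4975)*(18160 + (-12181 - 23394)) = ((54 + 2662) - 4975)*(18160 - 35575) = (2716 - 4975)*(-17415) = -2259*(-17415) = 39340485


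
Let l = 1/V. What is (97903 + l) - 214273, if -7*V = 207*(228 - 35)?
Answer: -4649097877/39951 ≈ -1.1637e+5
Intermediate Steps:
V = -39951/7 (V = -207*(228 - 35)/7 = -207*193/7 = -⅐*39951 = -39951/7 ≈ -5707.3)
l = -7/39951 (l = 1/(-39951/7) = -7/39951 ≈ -0.00017521)
(97903 + l) - 214273 = (97903 - 7/39951) - 214273 = 3911322746/39951 - 214273 = -4649097877/39951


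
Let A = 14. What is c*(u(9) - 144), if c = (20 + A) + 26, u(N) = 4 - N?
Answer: -8940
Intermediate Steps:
c = 60 (c = (20 + 14) + 26 = 34 + 26 = 60)
c*(u(9) - 144) = 60*((4 - 1*9) - 144) = 60*((4 - 9) - 144) = 60*(-5 - 144) = 60*(-149) = -8940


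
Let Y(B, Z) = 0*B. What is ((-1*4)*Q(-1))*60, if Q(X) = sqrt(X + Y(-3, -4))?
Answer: -240*I ≈ -240.0*I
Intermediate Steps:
Y(B, Z) = 0
Q(X) = sqrt(X) (Q(X) = sqrt(X + 0) = sqrt(X))
((-1*4)*Q(-1))*60 = ((-1*4)*sqrt(-1))*60 = -4*I*60 = -240*I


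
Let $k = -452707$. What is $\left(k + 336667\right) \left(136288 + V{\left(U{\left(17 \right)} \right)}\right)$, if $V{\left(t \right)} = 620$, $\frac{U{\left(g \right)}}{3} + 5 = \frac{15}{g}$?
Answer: $-15886804320$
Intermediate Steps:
$U{\left(g \right)} = -15 + \frac{45}{g}$ ($U{\left(g \right)} = -15 + 3 \frac{15}{g} = -15 + \frac{45}{g}$)
$\left(k + 336667\right) \left(136288 + V{\left(U{\left(17 \right)} \right)}\right) = \left(-452707 + 336667\right) \left(136288 + 620\right) = \left(-116040\right) 136908 = -15886804320$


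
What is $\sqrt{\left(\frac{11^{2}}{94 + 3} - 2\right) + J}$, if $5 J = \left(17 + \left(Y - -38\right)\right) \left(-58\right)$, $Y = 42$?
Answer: $\frac{i \sqrt{264852195}}{485} \approx 33.555 i$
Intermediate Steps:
$J = - \frac{5626}{5}$ ($J = \frac{\left(17 + \left(42 - -38\right)\right) \left(-58\right)}{5} = \frac{\left(17 + \left(42 + 38\right)\right) \left(-58\right)}{5} = \frac{\left(17 + 80\right) \left(-58\right)}{5} = \frac{97 \left(-58\right)}{5} = \frac{1}{5} \left(-5626\right) = - \frac{5626}{5} \approx -1125.2$)
$\sqrt{\left(\frac{11^{2}}{94 + 3} - 2\right) + J} = \sqrt{\left(\frac{11^{2}}{94 + 3} - 2\right) - \frac{5626}{5}} = \sqrt{\left(\frac{121}{97} - 2\right) - \frac{5626}{5}} = \sqrt{- \frac{73}{97} - \frac{5626}{5}} = \sqrt{- \frac{546087}{485}} = \frac{i \sqrt{264852195}}{485}$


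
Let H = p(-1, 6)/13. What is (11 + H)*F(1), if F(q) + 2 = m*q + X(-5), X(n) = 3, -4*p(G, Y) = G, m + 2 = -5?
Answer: -1719/26 ≈ -66.115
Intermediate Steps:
m = -7 (m = -2 - 5 = -7)
p(G, Y) = -G/4
F(q) = 1 - 7*q (F(q) = -2 + (-7*q + 3) = -2 + (3 - 7*q) = 1 - 7*q)
H = 1/52 (H = -¼*(-1)/13 = (¼)*(1/13) = 1/52 ≈ 0.019231)
(11 + H)*F(1) = (11 + 1/52)*(1 - 7*1) = 573*(1 - 7)/52 = (573/52)*(-6) = -1719/26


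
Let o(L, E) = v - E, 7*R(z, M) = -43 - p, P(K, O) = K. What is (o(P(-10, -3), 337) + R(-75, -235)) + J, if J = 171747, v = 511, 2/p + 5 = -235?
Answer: 20629783/120 ≈ 1.7191e+5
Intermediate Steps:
p = -1/120 (p = 2/(-5 - 235) = 2/(-240) = 2*(-1/240) = -1/120 ≈ -0.0083333)
R(z, M) = -737/120 (R(z, M) = (-43 - 1*(-1/120))/7 = (-43 + 1/120)/7 = (⅐)*(-5159/120) = -737/120)
o(L, E) = 511 - E
(o(P(-10, -3), 337) + R(-75, -235)) + J = ((511 - 1*337) - 737/120) + 171747 = ((511 - 337) - 737/120) + 171747 = (174 - 737/120) + 171747 = 20143/120 + 171747 = 20629783/120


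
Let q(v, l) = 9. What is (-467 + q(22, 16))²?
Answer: 209764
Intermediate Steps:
(-467 + q(22, 16))² = (-467 + 9)² = (-458)² = 209764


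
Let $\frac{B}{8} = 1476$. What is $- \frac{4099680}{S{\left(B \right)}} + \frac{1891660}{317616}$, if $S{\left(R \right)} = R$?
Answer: $- \frac{1110926425}{3255564} \approx -341.24$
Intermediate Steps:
$B = 11808$ ($B = 8 \cdot 1476 = 11808$)
$- \frac{4099680}{S{\left(B \right)}} + \frac{1891660}{317616} = - \frac{4099680}{11808} + \frac{1891660}{317616} = \left(-4099680\right) \frac{1}{11808} + 1891660 \cdot \frac{1}{317616} = - \frac{14235}{41} + \frac{472915}{79404} = - \frac{1110926425}{3255564}$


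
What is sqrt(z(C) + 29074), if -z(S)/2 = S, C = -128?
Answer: sqrt(29330) ≈ 171.26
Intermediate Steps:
z(S) = -2*S
sqrt(z(C) + 29074) = sqrt(-2*(-128) + 29074) = sqrt(256 + 29074) = sqrt(29330)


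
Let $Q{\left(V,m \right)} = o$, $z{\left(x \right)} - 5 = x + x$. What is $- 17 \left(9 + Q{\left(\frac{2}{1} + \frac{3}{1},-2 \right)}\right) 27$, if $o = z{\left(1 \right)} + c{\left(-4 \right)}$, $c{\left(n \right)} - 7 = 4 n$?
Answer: $-3213$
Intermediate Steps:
$z{\left(x \right)} = 5 + 2 x$ ($z{\left(x \right)} = 5 + \left(x + x\right) = 5 + 2 x$)
$c{\left(n \right)} = 7 + 4 n$
$o = -2$ ($o = \left(5 + 2 \cdot 1\right) + \left(7 + 4 \left(-4\right)\right) = \left(5 + 2\right) + \left(7 - 16\right) = 7 - 9 = -2$)
$Q{\left(V,m \right)} = -2$
$- 17 \left(9 + Q{\left(\frac{2}{1} + \frac{3}{1},-2 \right)}\right) 27 = - 17 \left(9 - 2\right) 27 = \left(-17\right) 7 \cdot 27 = \left(-119\right) 27 = -3213$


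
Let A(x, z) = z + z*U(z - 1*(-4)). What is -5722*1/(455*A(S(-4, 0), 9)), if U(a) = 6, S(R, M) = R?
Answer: -5722/28665 ≈ -0.19962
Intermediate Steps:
A(x, z) = 7*z (A(x, z) = z + z*6 = z + 6*z = 7*z)
-5722*1/(455*A(S(-4, 0), 9)) = -5722/((7*9)*455) = -5722/(63*455) = -5722/28665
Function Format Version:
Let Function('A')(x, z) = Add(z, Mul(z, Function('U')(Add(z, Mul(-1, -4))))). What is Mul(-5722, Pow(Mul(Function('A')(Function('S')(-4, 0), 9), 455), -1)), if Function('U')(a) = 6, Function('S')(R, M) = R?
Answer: Rational(-5722, 28665) ≈ -0.19962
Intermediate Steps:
Function('A')(x, z) = Mul(7, z) (Function('A')(x, z) = Add(z, Mul(z, 6)) = Add(z, Mul(6, z)) = Mul(7, z))
Mul(-5722, Pow(Mul(Function('A')(Function('S')(-4, 0), 9), 455), -1)) = Mul(-5722, Pow(Mul(Mul(7, 9), 455), -1)) = Mul(-5722, Pow(Mul(63, 455), -1)) = Mul(-5722, Pow(28665, -1)) = Mul(-5722, Rational(1, 28665)) = Rational(-5722, 28665)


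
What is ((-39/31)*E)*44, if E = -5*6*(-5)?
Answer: -257400/31 ≈ -8303.2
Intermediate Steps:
E = 150 (E = -30*(-5) = 150)
((-39/31)*E)*44 = (-39/31*150)*44 = (-39*1/31*150)*44 = -39/31*150*44 = -5850/31*44 = -257400/31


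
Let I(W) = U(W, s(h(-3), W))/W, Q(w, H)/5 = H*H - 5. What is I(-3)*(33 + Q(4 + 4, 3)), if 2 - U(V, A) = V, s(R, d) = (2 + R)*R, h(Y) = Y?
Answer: -265/3 ≈ -88.333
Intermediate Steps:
Q(w, H) = -25 + 5*H² (Q(w, H) = 5*(H*H - 5) = 5*(H² - 5) = 5*(-5 + H²) = -25 + 5*H²)
s(R, d) = R*(2 + R)
U(V, A) = 2 - V
I(W) = (2 - W)/W
I(-3)*(33 + Q(4 + 4, 3)) = ((2 - 1*(-3))/(-3))*(33 + (-25 + 5*3²)) = (-(2 + 3)/3)*(33 + (-25 + 5*9)) = (-⅓*5)*(33 + (-25 + 45)) = -5*(33 + 20)/3 = -5/3*53 = -265/3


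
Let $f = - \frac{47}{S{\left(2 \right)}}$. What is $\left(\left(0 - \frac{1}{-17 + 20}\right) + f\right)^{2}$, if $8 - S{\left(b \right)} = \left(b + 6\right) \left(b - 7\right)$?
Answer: $\frac{441}{256} \approx 1.7227$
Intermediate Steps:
$S{\left(b \right)} = 8 - \left(-7 + b\right) \left(6 + b\right)$ ($S{\left(b \right)} = 8 - \left(b + 6\right) \left(b - 7\right) = 8 - \left(6 + b\right) \left(-7 + b\right) = 8 - \left(-7 + b\right) \left(6 + b\right)$)
$f = - \frac{47}{48}$ ($f = - \frac{47}{50 + 2 - 2^{2}} = - \frac{47}{50 + 2 - 4} = - \frac{47}{48} \approx -0.97917$)
$\left(\left(0 - \frac{1}{-17 + 20}\right) + f\right)^{2} = \left(\left(0 - \frac{1}{-17 + 20}\right) - \frac{47}{48}\right)^{2} = \left(\left(0 - \frac{1}{3}\right) - \frac{47}{48}\right)^{2} = \left(- \frac{1}{3} - \frac{47}{48}\right)^{2} = \left(- \frac{21}{16}\right)^{2} = \frac{441}{256}$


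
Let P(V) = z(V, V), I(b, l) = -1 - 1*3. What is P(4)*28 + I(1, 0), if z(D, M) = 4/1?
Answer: 108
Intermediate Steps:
I(b, l) = -4 (I(b, l) = -1 - 3 = -4)
z(D, M) = 4 (z(D, M) = 4*1 = 4)
P(V) = 4
P(4)*28 + I(1, 0) = 4*28 - 4 = 112 - 4 = 108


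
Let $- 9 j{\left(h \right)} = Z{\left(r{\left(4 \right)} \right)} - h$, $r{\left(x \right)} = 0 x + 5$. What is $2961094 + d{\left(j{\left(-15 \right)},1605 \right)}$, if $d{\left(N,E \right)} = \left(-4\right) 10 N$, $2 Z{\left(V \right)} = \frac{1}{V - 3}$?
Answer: $\frac{26650456}{9} \approx 2.9612 \cdot 10^{6}$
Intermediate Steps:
$r{\left(x \right)} = 5$ ($r{\left(x \right)} = 0 + 5 = 5$)
$Z{\left(V \right)} = \frac{1}{2 \left(-3 + V\right)}$ ($Z{\left(V \right)} = \frac{1}{2 \left(V - 3\right)} = \frac{1}{2 \left(-3 + V\right)}$)
$j{\left(h \right)} = - \frac{1}{36} + \frac{h}{9}$ ($j{\left(h \right)} = - \frac{\frac{1}{2 \left(-3 + 5\right)} - h}{9} = - \frac{\frac{1}{2 \cdot 2} - h}{9} = - \frac{\frac{1}{2} \cdot \frac{1}{2} - h}{9} = - \frac{\frac{1}{4} - h}{9} = - \frac{1}{36} + \frac{h}{9}$)
$d{\left(N,E \right)} = - 40 N$
$2961094 + d{\left(j{\left(-15 \right)},1605 \right)} = 2961094 - 40 \left(- \frac{1}{36} + \frac{1}{9} \left(-15\right)\right) = 2961094 - 40 \left(- \frac{1}{36} - \frac{5}{3}\right) = 2961094 - - \frac{610}{9} = 2961094 + \frac{610}{9} = \frac{26650456}{9}$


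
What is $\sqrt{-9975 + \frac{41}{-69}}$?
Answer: $\frac{2 i \sqrt{11873451}}{69} \approx 99.878 i$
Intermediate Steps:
$\sqrt{-9975 + \frac{41}{-69}} = \sqrt{-9975 + 41 \left(- \frac{1}{69}\right)} = \sqrt{-9975 - \frac{41}{69}} = \sqrt{- \frac{688316}{69}} = \frac{2 i \sqrt{11873451}}{69}$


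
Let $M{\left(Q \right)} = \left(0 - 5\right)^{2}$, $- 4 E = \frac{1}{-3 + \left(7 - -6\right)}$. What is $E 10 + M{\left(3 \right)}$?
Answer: $\frac{99}{4} \approx 24.75$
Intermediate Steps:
$E = - \frac{1}{40}$ ($E = - \frac{1}{4 \left(-3 + \left(7 - -6\right)\right)} = - \frac{1}{4 \left(-3 + \left(7 + 6\right)\right)} = - \frac{1}{4 \left(-3 + 13\right)} = - \frac{1}{4 \cdot 10} = \left(- \frac{1}{4}\right) \frac{1}{10} = - \frac{1}{40} \approx -0.025$)
$M{\left(Q \right)} = 25$ ($M{\left(Q \right)} = \left(-5\right)^{2} = 25$)
$E 10 + M{\left(3 \right)} = \left(- \frac{1}{40}\right) 10 + 25 = - \frac{1}{4} + 25 = \frac{99}{4}$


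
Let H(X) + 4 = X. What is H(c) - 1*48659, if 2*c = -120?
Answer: -48723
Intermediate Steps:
c = -60 (c = (1/2)*(-120) = -60)
H(X) = -4 + X
H(c) - 1*48659 = (-4 - 60) - 1*48659 = -64 - 48659 = -48723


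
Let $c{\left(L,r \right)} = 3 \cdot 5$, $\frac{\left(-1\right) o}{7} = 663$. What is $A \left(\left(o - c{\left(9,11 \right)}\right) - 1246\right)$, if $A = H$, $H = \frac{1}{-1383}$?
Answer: $\frac{5902}{1383} \approx 4.2675$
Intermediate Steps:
$o = -4641$ ($o = \left(-7\right) 663 = -4641$)
$H = - \frac{1}{1383} \approx -0.00072307$
$c{\left(L,r \right)} = 15$
$A = - \frac{1}{1383} \approx -0.00072307$
$A \left(\left(o - c{\left(9,11 \right)}\right) - 1246\right) = - \frac{\left(-4641 - 15\right) - 1246}{1383} = - \frac{-4656 - 1246}{1383} = \left(- \frac{1}{1383}\right) \left(-5902\right) = \frac{5902}{1383}$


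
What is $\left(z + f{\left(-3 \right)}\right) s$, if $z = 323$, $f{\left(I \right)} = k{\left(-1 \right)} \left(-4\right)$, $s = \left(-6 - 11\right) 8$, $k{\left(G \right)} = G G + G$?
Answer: $-43928$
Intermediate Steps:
$k{\left(G \right)} = G + G^{2}$ ($k{\left(G \right)} = G^{2} + G = G + G^{2}$)
$s = -136$ ($s = \left(-17\right) 8 = -136$)
$f{\left(I \right)} = 0$ ($f{\left(I \right)} = - (1 - 1) \left(-4\right) = \left(-1\right) 0 \left(-4\right) = 0 \left(-4\right) = 0$)
$\left(z + f{\left(-3 \right)}\right) s = \left(323 + 0\right) \left(-136\right) = 323 \left(-136\right) = -43928$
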